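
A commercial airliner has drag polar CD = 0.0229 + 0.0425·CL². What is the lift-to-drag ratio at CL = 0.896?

CD = 0.0229 + 0.0425 × 0.896² = 0.05702
L/D = CL/CD = 0.896 / 0.05702 = 15.7

L/D = 15.7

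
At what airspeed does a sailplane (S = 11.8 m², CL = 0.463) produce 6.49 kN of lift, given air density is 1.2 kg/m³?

v = 44.5 m/s

L = ½ρv²S·CL ⇒ v = √(2L/(ρ·S·CL))
v = √(2 × 6490 / (1.2 × 11.8 × 0.463)) = √1980 = 44.5 m/s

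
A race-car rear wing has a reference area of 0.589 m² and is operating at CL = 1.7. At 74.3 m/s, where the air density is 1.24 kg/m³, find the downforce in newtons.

Dynamic pressure q = ½ρv² = ½ × 1.24 × 74.3² = 3423 Pa.
L = q·S·CL = 3423 × 0.589 × 1.7 = 3430 N

L = 3430 N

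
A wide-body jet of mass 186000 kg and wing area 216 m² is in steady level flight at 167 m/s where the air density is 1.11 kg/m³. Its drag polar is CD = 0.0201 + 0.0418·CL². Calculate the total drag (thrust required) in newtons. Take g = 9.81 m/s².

Weight W = mg = 186000 × 9.81 = 1.8247×10^6 N; in level flight L = W.
Dynamic pressure q = 0.5 × 1.11 × 167² = 15480 Pa.
Required CL = L/(qS) = 1.8247×10^6/(15480·216) = 0.5458.
CD = 0.0201 + 0.0418 × 0.5458² = 0.03255.
D = q·S·CD = 15480 × 216 × 0.03255 = 1.088×10^5 N

D = 1.09×10^5 N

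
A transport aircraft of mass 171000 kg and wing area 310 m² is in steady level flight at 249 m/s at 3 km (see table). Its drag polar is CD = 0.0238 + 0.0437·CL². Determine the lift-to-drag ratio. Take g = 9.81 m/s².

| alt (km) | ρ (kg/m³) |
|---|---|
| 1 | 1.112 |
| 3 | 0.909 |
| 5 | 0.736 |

L/D = 7.56

At 3 km, from the table: ρ = 0.909 kg/m³.
Level flight ⇒ L = W = m·g = 171000 × 9.81 = 1.6775×10^6 N.
Dynamic pressure q = 0.5 × 0.909 × 249² = 28180 Pa.
CL = W/(q·S) = 1.6775×10^6 / (28180 × 310) = 0.192.
CD = 0.0238 + 0.0437 × 0.192² = 0.02541.
L/D = CL/CD = 0.192 / 0.02541 = 7.56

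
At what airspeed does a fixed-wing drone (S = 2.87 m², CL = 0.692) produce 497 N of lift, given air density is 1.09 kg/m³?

v = 21.4 m/s

L = ½ρv²S·CL ⇒ v = √(2L/(ρ·S·CL))
v = √(2 × 497 / (1.09 × 2.87 × 0.692)) = √459.2 = 21.4 m/s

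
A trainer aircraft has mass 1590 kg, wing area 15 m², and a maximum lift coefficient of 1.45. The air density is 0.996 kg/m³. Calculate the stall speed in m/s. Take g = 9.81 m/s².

V_stall = 37.9 m/s

At stall, lift equals weight: L = W = m·g = 1590 × 9.81 = 15600 N.
From L = ½ρV²S·CL,max = W: V_stall = √(2W/(ρSCL,max)) = √(2·15600/(0.996·15·1.45))
V_stall = √1440 = 37.9 m/s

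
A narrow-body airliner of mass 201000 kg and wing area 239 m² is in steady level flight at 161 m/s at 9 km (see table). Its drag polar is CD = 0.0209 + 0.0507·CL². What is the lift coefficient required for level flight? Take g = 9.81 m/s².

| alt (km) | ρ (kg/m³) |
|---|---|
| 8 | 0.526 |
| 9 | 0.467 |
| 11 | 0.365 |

CL = 1.36

At 9 km, from the table: ρ = 0.467 kg/m³.
Level flight ⇒ L = W = m·g = 201000 × 9.81 = 1.9718×10^6 N.
Dynamic pressure q = 0.5 × 0.467 × 161² = 6053 Pa.
CL = 2W/(ρv²S) = 2×1.9718×10^6/(0.467×161²×239) = 1.363.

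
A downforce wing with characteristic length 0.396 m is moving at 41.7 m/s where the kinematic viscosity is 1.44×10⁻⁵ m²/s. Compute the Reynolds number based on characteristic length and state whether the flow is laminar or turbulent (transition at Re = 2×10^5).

Re = v·c/ν = 41.7 × 0.396 / (1.44×10⁻⁵) = 1.15×10^6
Since 1.15×10^6 > 2×10^5, the flow is turbulent.

Re = 1.15×10^6 (turbulent)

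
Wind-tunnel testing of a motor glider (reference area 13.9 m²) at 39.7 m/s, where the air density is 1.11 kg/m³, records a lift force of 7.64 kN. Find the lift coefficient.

From L = ½ρv²S·CL, rearranging gives CL = 2L/(ρv²S).
CL = 2 × 7640 / (1.11 × 39.7² × 13.9) = 0.628

CL = 0.628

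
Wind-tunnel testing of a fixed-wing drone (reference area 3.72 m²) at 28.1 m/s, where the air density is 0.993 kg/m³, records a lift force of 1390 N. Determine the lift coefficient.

CL = 0.953

From L = ½ρv²S·CL, rearranging gives CL = 2L/(ρv²S).
CL = 2 × 1390 / (0.993 × 28.1² × 3.72) = 0.953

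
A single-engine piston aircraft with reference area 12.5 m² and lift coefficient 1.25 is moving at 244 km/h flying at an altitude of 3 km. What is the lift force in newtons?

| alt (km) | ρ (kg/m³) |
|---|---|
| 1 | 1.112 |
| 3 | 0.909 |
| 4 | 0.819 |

L = 32600 N

At 3 km, from the table: ρ = 0.909 kg/m³.
Convert speed: v = 244 km/h ÷ 3.6 = 67.78 m/s.
L = ½ρv²S·CL = ½ × 0.909 × 67.78² × 12.5 × 1.25 = 32600 N ≈ 32.6 kN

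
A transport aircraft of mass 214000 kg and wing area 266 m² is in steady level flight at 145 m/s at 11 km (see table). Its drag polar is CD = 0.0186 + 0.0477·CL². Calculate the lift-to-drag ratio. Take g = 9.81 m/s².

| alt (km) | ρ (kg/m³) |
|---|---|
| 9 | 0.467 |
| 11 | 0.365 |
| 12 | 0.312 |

L/D = 9.33

At 11 km, from the table: ρ = 0.365 kg/m³.
In steady level flight, lift balances weight: W = mg = 214000 × 9.81 = 2.0993×10^6 N.
Dynamic pressure q = 0.5 × 0.365 × 145² = 3837 Pa.
CL = 2W/(ρv²S) = 2×2.0993×10^6/(0.365×145²×266) = 2.057.
CD = 0.0186 + 0.0477 × 2.057² = 0.2204.
L/D = CL/CD = 2.057 / 0.2204 = 9.33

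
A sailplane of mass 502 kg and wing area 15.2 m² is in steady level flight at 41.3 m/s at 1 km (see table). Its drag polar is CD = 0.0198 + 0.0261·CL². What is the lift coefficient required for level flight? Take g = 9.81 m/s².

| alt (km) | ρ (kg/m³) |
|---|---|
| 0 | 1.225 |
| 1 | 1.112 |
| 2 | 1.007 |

CL = 0.342

At 1 km, from the table: ρ = 1.112 kg/m³.
Level flight ⇒ L = W = m·g = 502 × 9.81 = 4924.6 N.
Dynamic pressure q = 0.5 × 1.112 × 41.3² = 948.4 Pa.
CL = 2W/(ρv²S) = 2×4924.6/(1.112×41.3²×15.2) = 0.3416.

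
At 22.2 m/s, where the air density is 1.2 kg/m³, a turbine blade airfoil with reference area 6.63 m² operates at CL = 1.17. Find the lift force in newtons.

Dynamic pressure q = ½ρv² = ½ × 1.2 × 22.2² = 295.7 Pa.
L = q·S·CL = 295.7 × 6.63 × 1.17 = 2290 N

L = 2290 N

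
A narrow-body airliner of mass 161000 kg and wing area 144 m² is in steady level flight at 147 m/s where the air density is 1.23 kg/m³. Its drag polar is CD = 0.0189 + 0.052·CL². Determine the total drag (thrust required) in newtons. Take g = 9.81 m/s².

Weight W = mg = 161000 × 9.81 = 1.5794×10^6 N; in level flight L = W.
Dynamic pressure q = 0.5 × 1.23 × 147² = 13290 Pa.
Required CL = L/(qS) = 1.5794×10^6/(13290·144) = 0.8253.
CD = 0.0189 + 0.052 × 0.8253² = 0.05432.
D = q·S·CD = 13290 × 144 × 0.05432 = 1.04×10^5 N

D = 1.04×10^5 N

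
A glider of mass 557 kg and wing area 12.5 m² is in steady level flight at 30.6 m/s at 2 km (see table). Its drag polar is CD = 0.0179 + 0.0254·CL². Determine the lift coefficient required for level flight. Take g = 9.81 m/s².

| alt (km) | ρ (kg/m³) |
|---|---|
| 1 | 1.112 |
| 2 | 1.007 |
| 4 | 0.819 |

At 2 km, from the table: ρ = 1.007 kg/m³.
Weight W = mg = 557 × 9.81 = 5464.2 N; in level flight L = W.
q = ½ρv² = ½ × 1.007 × 30.6² = 471.5 Pa.
CL = 2W/(ρv²S) = 2×5464.2/(1.007×30.6²×12.5) = 0.9272.

CL = 0.927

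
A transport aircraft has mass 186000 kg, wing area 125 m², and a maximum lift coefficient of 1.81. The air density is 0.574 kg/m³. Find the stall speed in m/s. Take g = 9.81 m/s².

V_stall = 168 m/s

At stall, lift equals weight: L = W = m·g = 186000 × 9.81 = 1.825×10^6 N.
V_stall = √(2W/(ρ·S·CL,max)) = √(2 × 1.825×10^6 / (0.574 × 125 × 1.81))
V_stall = √28100 = 168 m/s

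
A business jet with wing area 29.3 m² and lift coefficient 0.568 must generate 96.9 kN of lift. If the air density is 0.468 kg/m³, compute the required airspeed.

L = ½ρv²S·CL ⇒ v = √(2L/(ρ·S·CL))
v = √(2 × 96900 / (0.468 × 29.3 × 0.568)) = √24880 = 158 m/s

v = 158 m/s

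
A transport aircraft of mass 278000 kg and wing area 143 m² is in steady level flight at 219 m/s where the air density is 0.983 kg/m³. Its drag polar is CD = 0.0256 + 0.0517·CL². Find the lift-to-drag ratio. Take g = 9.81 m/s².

Weight W = mg = 278000 × 9.81 = 2.7272×10^6 N; in level flight L = W.
q = ½ρv² = ½ × 0.983 × 219² = 23570 Pa.
CL = 2W/(ρv²S) = 2×2.7272×10^6/(0.983×219²×143) = 0.809.
CD = 0.0256 + 0.0517 × 0.809² = 0.05944.
L/D = CL/CD = 0.809 / 0.05944 = 13.6

L/D = 13.6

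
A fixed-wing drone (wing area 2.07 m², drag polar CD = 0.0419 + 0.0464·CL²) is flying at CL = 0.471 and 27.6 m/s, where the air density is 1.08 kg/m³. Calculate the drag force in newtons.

D = 44.4 N

CD = 0.0419 + 0.0464 × 0.471² = 0.05219
D = ½ρv²S·CD = ½ × 1.08 × 27.6² × 2.07 × 0.05219 = 44.4 N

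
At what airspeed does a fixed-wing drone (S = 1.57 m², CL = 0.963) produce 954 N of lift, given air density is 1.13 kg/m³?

v = 33.4 m/s

L = ½ρv²S·CL ⇒ v = √(2L/(ρ·S·CL))
v = √(2 × 954 / (1.13 × 1.57 × 0.963)) = √1117 = 33.4 m/s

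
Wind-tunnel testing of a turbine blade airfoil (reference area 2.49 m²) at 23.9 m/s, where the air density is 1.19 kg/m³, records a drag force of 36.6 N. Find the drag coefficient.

From D = ½ρv²S·CD, rearranging gives CD = 2D/(ρv²S).
CD = 2 × 36.6 / (1.19 × 23.9² × 2.49) = 0.0432

CD = 0.0432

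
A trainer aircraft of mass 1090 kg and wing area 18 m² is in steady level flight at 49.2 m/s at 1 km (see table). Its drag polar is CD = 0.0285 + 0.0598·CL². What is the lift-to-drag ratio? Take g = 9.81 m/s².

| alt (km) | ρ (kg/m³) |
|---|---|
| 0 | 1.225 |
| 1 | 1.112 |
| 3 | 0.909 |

L/D = 11

At 1 km, from the table: ρ = 1.112 kg/m³.
Weight W = mg = 1090 × 9.81 = 10693 N; in level flight L = W.
Dynamic pressure q = 0.5 × 1.112 × 49.2² = 1346 Pa.
CL = 2W/(ρv²S) = 2×10693/(1.112×49.2²×18) = 0.4414.
CD = 0.0285 + 0.0598 × 0.4414² = 0.04015.
L/D = CL/CD = 0.4414 / 0.04015 = 11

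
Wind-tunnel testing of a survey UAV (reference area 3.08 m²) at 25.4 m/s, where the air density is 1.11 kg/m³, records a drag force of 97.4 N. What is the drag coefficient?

CD = 0.0883

From D = ½ρv²S·CD, rearranging gives CD = 2D/(ρv²S).
CD = 2 × 97.4 / (1.11 × 25.4² × 3.08) = 0.0883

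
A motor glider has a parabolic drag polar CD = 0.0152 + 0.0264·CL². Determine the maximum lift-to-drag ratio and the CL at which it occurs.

(L/D)max = 25, at CL = 0.759

For CD = CD0 + K·CL², (L/D)max occurs at CL* = √(CD0/K) and equals 1/(2√(K·CD0)).
(L/D)max = 1/(2√(0.0264 × 0.0152)) = 1/(2 × 0.02003) = 25
CL* = √(0.0152/0.0264) = 0.759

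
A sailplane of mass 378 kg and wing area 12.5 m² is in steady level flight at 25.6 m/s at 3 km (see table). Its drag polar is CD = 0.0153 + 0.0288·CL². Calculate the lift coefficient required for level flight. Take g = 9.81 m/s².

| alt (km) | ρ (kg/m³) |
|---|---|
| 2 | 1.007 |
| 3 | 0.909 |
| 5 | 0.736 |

At 3 km, from the table: ρ = 0.909 kg/m³.
Level flight ⇒ L = W = m·g = 378 × 9.81 = 3708.2 N.
Dynamic pressure q = 0.5 × 0.909 × 25.6² = 297.9 Pa.
CL = W/(q·S) = 3708.2 / (297.9 × 12.5) = 0.9959.

CL = 0.996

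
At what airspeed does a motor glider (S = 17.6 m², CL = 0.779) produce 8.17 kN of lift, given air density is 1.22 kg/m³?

L = ½ρv²S·CL ⇒ v = √(2L/(ρ·S·CL))
v = √(2 × 8170 / (1.22 × 17.6 × 0.779)) = √976.9 = 31.3 m/s

v = 31.3 m/s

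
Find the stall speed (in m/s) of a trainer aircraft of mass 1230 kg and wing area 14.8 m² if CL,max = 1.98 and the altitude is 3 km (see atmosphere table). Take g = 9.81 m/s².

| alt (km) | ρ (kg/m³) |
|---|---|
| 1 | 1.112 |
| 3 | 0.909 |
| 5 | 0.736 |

V_stall = 30.1 m/s

At 3 km, from the table: ρ = 0.909 kg/m³.
At stall, lift equals weight: L = W = m·g = 1230 × 9.81 = 12070 N.
V_stall = √(2W/(ρ·S·CL,max)) = √(2 × 12070 / (0.909 × 14.8 × 1.98))
V_stall = √906 = 30.1 m/s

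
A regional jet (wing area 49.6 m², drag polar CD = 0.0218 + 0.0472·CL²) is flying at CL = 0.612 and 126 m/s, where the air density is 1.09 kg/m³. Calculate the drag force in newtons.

D = 16900 N

CD = 0.0218 + 0.0472 × 0.612² = 0.03948
D = ½ρv²S·CD = ½ × 1.09 × 126² × 49.6 × 0.03948 = 16900 N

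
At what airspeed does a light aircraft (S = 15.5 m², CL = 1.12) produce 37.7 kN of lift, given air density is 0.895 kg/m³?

L = ½ρv²S·CL ⇒ v = √(2L/(ρ·S·CL))
v = √(2 × 37700 / (0.895 × 15.5 × 1.12)) = √4853 = 69.7 m/s

v = 69.7 m/s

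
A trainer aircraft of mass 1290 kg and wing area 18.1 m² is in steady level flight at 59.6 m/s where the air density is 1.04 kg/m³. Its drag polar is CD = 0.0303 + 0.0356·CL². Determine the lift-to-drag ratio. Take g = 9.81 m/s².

Weight W = mg = 1290 × 9.81 = 12655 N; in level flight L = W.
q = ½ρv² = ½ × 1.04 × 59.6² = 1847 Pa.
CL = 2W/(ρv²S) = 2×12655/(1.04×59.6²×18.1) = 0.3785.
CD = 0.0303 + 0.0356 × 0.3785² = 0.0354.
L/D = CL/CD = 0.3785 / 0.0354 = 10.7

L/D = 10.7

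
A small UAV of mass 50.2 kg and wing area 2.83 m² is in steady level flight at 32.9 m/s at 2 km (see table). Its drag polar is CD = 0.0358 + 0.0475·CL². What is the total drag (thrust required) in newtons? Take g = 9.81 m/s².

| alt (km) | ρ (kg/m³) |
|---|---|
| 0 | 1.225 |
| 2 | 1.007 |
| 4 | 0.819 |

D = 62.7 N

At 2 km, from the table: ρ = 1.007 kg/m³.
In steady level flight, lift balances weight: W = mg = 50.2 × 9.81 = 492.46 N.
Dynamic pressure q = 0.5 × 1.007 × 32.9² = 545 Pa.
CL = 2W/(ρv²S) = 2×492.46/(1.007×32.9²×2.83) = 0.3193.
CD = 0.0358 + 0.0475 × 0.3193² = 0.04064.
D = q·S·CD = 545 × 2.83 × 0.04064 = 62.68 N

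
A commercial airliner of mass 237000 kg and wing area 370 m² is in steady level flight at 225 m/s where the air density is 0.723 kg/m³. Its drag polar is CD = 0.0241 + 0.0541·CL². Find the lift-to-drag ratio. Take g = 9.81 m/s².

L/D = 11.3

Weight W = mg = 237000 × 9.81 = 2.325×10^6 N; in level flight L = W.
q = ½ρv² = ½ × 0.723 × 225² = 18300 Pa.
CL = 2W/(ρv²S) = 2×2.325×10^6/(0.723×225²×370) = 0.3434.
CD = 0.0241 + 0.0541 × 0.3434² = 0.03048.
L/D = CL/CD = 0.3434 / 0.03048 = 11.3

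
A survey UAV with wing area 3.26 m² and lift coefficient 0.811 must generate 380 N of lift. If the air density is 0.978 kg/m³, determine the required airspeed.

v = 17.1 m/s

L = ½ρv²S·CL ⇒ v = √(2L/(ρ·S·CL))
v = √(2 × 380 / (0.978 × 3.26 × 0.811)) = √293.9 = 17.1 m/s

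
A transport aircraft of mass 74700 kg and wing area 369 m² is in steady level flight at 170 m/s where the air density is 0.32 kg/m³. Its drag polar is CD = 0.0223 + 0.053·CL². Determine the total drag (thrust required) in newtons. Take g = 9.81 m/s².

Level flight ⇒ L = W = m·g = 74700 × 9.81 = 7.3281×10^5 N.
Dynamic pressure q = 0.5 × 0.32 × 170² = 4624 Pa.
Required CL = L/(qS) = 7.3281×10^5/(4624·369) = 0.4295.
CD = 0.0223 + 0.053 × 0.4295² = 0.03208.
D = q·S·CD = 4624 × 369 × 0.03208 = 54730 N

D = 54700 N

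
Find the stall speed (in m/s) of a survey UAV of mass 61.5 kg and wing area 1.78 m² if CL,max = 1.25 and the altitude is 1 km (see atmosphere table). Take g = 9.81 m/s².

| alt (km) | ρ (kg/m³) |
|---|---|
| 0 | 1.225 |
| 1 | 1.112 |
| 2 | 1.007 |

V_stall = 22.1 m/s

At 1 km, from the table: ρ = 1.112 kg/m³.
Weight W = mg = 61.5 × 9.81 = 603.3 N.
V_stall = √(2W/(ρ·S·CL,max)) = √(2 × 603.3 / (1.112 × 1.78 × 1.25))
V_stall = √487.7 = 22.1 m/s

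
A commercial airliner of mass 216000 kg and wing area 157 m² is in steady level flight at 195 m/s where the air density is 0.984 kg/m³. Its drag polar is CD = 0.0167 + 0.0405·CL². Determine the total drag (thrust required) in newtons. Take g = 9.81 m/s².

Level flight ⇒ L = W = m·g = 216000 × 9.81 = 2.119×10^6 N.
Dynamic pressure q = 0.5 × 0.984 × 195² = 18710 Pa.
Required CL = L/(qS) = 2.119×10^6/(18710·157) = 0.7214.
CD = 0.0167 + 0.0405 × 0.7214² = 0.03778.
D = q·S·CD = 18710 × 157 × 0.03778 = 1.11×10^5 N

D = 1.11×10^5 N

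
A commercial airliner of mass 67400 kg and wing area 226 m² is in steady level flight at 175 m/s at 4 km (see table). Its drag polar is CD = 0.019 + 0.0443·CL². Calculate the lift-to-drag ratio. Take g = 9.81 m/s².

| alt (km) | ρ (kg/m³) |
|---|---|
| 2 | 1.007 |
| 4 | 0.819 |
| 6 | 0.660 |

L/D = 10.9

At 4 km, from the table: ρ = 0.819 kg/m³.
Level flight ⇒ L = W = m·g = 67400 × 9.81 = 6.6119×10^5 N.
q = ½ρv² = ½ × 0.819 × 175² = 12540 Pa.
CL = 2W/(ρv²S) = 2×6.6119×10^5/(0.819×175²×226) = 0.2333.
CD = 0.019 + 0.0443 × 0.2333² = 0.02141.
L/D = CL/CD = 0.2333 / 0.02141 = 10.9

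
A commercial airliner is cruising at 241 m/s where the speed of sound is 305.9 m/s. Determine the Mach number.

M = 0.788

M = v/a = 241 / 305.9 = 0.788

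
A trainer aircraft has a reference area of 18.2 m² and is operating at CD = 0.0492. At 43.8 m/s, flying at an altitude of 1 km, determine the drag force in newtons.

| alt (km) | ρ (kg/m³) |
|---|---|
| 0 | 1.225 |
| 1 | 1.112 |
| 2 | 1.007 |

At 1 km, from the table: ρ = 1.112 kg/m³.
D = ½ρv²S·CD = ½ × 1.112 × 43.8² × 18.2 × 0.0492 = 955 N

D = 955 N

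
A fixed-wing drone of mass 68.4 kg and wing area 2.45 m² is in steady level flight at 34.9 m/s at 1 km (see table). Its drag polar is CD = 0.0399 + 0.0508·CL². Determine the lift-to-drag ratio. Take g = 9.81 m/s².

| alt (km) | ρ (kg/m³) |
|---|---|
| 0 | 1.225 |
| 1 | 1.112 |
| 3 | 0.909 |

L/D = 8.39

At 1 km, from the table: ρ = 1.112 kg/m³.
Weight W = mg = 68.4 × 9.81 = 671 N; in level flight L = W.
Dynamic pressure q = 0.5 × 1.112 × 34.9² = 677.2 Pa.
CL = 2W/(ρv²S) = 2×671/(1.112×34.9²×2.45) = 0.4044.
CD = 0.0399 + 0.0508 × 0.4044² = 0.04821.
L/D = CL/CD = 0.4044 / 0.04821 = 8.39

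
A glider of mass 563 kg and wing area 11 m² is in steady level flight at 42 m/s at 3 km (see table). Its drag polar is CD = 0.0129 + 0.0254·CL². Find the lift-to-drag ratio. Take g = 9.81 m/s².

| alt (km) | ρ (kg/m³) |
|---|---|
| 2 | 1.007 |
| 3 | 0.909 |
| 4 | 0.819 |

At 3 km, from the table: ρ = 0.909 kg/m³.
Weight W = mg = 563 × 9.81 = 5523 N; in level flight L = W.
Dynamic pressure q = 0.5 × 0.909 × 42² = 801.7 Pa.
Required CL = L/(qS) = 5523/(801.7·11) = 0.6263.
CD = 0.0129 + 0.0254 × 0.6263² = 0.02286.
L/D = CL/CD = 0.6263 / 0.02286 = 27.4

L/D = 27.4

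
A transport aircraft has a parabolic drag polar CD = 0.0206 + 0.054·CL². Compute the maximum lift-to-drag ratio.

For CD = CD0 + K·CL², (L/D)max occurs at CL* = √(CD0/K) and equals 1/(2√(K·CD0)).
(L/D)max = 1/(2√(0.054 × 0.0206)) = 1/(2 × 0.03335) = 15

(L/D)max = 15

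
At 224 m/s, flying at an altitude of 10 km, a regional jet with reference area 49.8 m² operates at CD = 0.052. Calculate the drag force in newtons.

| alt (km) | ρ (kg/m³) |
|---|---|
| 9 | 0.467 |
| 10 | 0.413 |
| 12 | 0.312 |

D = 26800 N

At 10 km, from the table: ρ = 0.413 kg/m³.
D = ½ρv²S·CD = ½ × 0.413 × 224² × 49.8 × 0.052 = 26800 N ≈ 26.8 kN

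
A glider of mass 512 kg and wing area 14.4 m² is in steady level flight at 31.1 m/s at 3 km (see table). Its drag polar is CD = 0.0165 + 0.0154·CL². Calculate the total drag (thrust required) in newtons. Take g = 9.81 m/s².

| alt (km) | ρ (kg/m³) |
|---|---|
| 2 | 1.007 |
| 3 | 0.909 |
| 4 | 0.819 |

At 3 km, from the table: ρ = 0.909 kg/m³.
Weight W = mg = 512 × 9.81 = 5022.7 N; in level flight L = W.
q = ½ρv² = ½ × 0.909 × 31.1² = 439.6 Pa.
CL = 2W/(ρv²S) = 2×5022.7/(0.909×31.1²×14.4) = 0.7935.
CD = 0.0165 + 0.0154 × 0.7935² = 0.0262.
D = q·S·CD = 439.6 × 14.4 × 0.0262 = 165.8 N

D = 166 N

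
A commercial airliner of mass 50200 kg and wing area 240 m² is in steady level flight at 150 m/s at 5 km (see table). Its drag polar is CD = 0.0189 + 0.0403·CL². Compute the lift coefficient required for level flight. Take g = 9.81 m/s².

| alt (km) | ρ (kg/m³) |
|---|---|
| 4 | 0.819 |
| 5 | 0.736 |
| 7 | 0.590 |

CL = 0.248

At 5 km, from the table: ρ = 0.736 kg/m³.
In steady level flight, lift balances weight: W = mg = 50200 × 9.81 = 4.9246×10^5 N.
Dynamic pressure q = 0.5 × 0.736 × 150² = 8280 Pa.
CL = W/(q·S) = 4.9246×10^5 / (8280 × 240) = 0.2478.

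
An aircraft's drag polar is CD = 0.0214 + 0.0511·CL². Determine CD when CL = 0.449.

CD = 0.0317

CD = 0.0214 + 0.0511 × 0.449² = 0.0214 + 0.0103 = 0.0317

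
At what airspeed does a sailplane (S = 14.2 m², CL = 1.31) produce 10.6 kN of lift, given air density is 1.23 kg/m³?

L = ½ρv²S·CL ⇒ v = √(2L/(ρ·S·CL))
v = √(2 × 10600 / (1.23 × 14.2 × 1.31)) = √926.6 = 30.4 m/s

v = 30.4 m/s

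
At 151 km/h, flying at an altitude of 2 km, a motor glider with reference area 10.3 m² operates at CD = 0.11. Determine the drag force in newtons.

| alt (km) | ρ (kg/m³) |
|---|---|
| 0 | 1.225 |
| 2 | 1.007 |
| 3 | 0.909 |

At 2 km, from the table: ρ = 1.007 kg/m³.
Convert speed: v = 151 km/h ÷ 3.6 = 41.94 m/s.
Dynamic pressure q = ½ρv² = ½ × 1.007 × 41.94² = 885.8 Pa.
D = q·S·CD = 885.8 × 10.3 × 0.11 = 1000 N

D = 1000 N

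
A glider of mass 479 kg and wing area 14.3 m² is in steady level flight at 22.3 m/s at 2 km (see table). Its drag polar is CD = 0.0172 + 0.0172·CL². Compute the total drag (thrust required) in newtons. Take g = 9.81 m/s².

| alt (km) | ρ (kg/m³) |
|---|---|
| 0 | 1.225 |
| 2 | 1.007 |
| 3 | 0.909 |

D = 168 N

At 2 km, from the table: ρ = 1.007 kg/m³.
Level flight ⇒ L = W = m·g = 479 × 9.81 = 4699 N.
Dynamic pressure q = 0.5 × 1.007 × 22.3² = 250.4 Pa.
CL = W/(q·S) = 4699 / (250.4 × 14.3) = 1.312.
CD = 0.0172 + 0.0172 × 1.312² = 0.04682.
D = q·S·CD = 250.4 × 14.3 × 0.04682 = 167.7 N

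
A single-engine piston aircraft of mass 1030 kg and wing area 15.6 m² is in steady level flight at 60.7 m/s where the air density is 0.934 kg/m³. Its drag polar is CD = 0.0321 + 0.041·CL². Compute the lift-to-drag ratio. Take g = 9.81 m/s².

L/D = 9.93

Level flight ⇒ L = W = m·g = 1030 × 9.81 = 10104 N.
Dynamic pressure q = 0.5 × 0.934 × 60.7² = 1721 Pa.
CL = 2W/(ρv²S) = 2×10104/(0.934×60.7²×15.6) = 0.3764.
CD = 0.0321 + 0.041 × 0.3764² = 0.03791.
L/D = CL/CD = 0.3764 / 0.03791 = 9.93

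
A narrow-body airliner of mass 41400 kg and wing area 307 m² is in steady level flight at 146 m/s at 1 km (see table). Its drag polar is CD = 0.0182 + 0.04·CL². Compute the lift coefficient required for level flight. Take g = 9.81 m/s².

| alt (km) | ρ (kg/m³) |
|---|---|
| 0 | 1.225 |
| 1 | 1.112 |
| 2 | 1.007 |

At 1 km, from the table: ρ = 1.112 kg/m³.
Weight W = mg = 41400 × 9.81 = 4.0613×10^5 N; in level flight L = W.
Dynamic pressure q = 0.5 × 1.112 × 146² = 11850 Pa.
CL = W/(q·S) = 4.0613×10^5 / (11850 × 307) = 0.1116.

CL = 0.112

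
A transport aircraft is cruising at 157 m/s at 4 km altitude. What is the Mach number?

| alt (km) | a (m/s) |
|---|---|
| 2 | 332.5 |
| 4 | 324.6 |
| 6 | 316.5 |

M = 0.484

At 4 km, from the table: a = 324.6 m/s.
M = v/a = 157 / 324.6 = 0.484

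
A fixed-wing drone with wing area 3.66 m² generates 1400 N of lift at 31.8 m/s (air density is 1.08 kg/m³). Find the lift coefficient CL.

CL = 0.7

From L = ½ρv²S·CL, rearranging gives CL = 2L/(ρv²S).
CL = 2 × 1400 / (1.08 × 31.8² × 3.66) = 0.7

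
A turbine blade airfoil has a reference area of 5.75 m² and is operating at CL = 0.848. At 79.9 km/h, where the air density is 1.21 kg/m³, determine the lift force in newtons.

Convert speed: v = 79.9 km/h ÷ 3.6 = 22.19 m/s.
Dynamic pressure q = ½ρv² = ½ × 1.21 × 22.19² = 298 Pa.
L = q·S·CL = 298 × 5.75 × 0.848 = 1450 N

L = 1450 N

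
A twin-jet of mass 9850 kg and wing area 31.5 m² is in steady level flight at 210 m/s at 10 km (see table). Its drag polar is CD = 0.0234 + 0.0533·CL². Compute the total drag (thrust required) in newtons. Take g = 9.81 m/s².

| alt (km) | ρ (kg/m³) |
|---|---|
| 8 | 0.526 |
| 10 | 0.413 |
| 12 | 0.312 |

D = 8450 N

At 10 km, from the table: ρ = 0.413 kg/m³.
Weight W = mg = 9850 × 9.81 = 96628 N; in level flight L = W.
q = ½ρv² = ½ × 0.413 × 210² = 9107 Pa.
CL = 2W/(ρv²S) = 2×96628/(0.413×210²×31.5) = 0.3368.
CD = 0.0234 + 0.0533 × 0.3368² = 0.02945.
D = q·S·CD = 9107 × 31.5 × 0.02945 = 8447 N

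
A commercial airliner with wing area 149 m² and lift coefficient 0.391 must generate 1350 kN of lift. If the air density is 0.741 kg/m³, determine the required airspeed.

v = 250 m/s

L = ½ρv²S·CL ⇒ v = √(2L/(ρ·S·CL))
v = √(2 × 1.35×10^6 / (0.741 × 149 × 0.391)) = √62540 = 250 m/s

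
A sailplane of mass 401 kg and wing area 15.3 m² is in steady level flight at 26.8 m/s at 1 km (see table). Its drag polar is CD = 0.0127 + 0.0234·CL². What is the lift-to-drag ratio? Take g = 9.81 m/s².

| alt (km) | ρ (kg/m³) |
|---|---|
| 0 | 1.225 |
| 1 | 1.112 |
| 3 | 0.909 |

L/D = 28.7

At 1 km, from the table: ρ = 1.112 kg/m³.
Level flight ⇒ L = W = m·g = 401 × 9.81 = 3933.8 N.
q = ½ρv² = ½ × 1.112 × 26.8² = 399.3 Pa.
CL = 2W/(ρv²S) = 2×3933.8/(1.112×26.8²×15.3) = 0.6438.
CD = 0.0127 + 0.0234 × 0.6438² = 0.0224.
L/D = CL/CD = 0.6438 / 0.0224 = 28.7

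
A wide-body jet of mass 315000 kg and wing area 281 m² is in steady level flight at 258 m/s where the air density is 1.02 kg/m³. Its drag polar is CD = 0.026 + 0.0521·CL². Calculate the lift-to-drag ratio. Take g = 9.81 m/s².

Level flight ⇒ L = W = m·g = 315000 × 9.81 = 3.0902×10^6 N.
q = ½ρv² = ½ × 1.02 × 258² = 33950 Pa.
CL = W/(q·S) = 3.0902×10^6 / (33950 × 281) = 0.3239.
CD = 0.026 + 0.0521 × 0.3239² = 0.03147.
L/D = CL/CD = 0.3239 / 0.03147 = 10.3

L/D = 10.3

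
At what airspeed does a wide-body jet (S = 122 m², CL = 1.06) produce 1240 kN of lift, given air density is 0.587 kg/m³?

L = ½ρv²S·CL ⇒ v = √(2L/(ρ·S·CL))
v = √(2 × 1.24×10^6 / (0.587 × 122 × 1.06)) = √32670 = 181 m/s

v = 181 m/s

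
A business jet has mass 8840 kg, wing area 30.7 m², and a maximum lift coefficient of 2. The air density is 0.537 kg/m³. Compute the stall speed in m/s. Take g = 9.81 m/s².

At stall, lift equals weight: L = W = m·g = 8840 × 9.81 = 86720 N.
V_stall = √(2W/(ρ·S·CL,max)) = √(2 × 86720 / (0.537 × 30.7 × 2))
V_stall = √5260 = 72.5 m/s

V_stall = 72.5 m/s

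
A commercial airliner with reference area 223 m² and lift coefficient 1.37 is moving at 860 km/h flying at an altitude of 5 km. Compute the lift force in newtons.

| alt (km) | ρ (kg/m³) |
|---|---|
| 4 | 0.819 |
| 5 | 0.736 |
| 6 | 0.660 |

L = 6.42×10^6 N

At 5 km, from the table: ρ = 0.736 kg/m³.
Convert speed: v = 860 km/h ÷ 3.6 = 238.9 m/s.
Dynamic pressure q = ½ρv² = ½ × 0.736 × 238.9² = 21000 Pa.
L = q·S·CL = 21000 × 223 × 1.37 = 6.42×10^6 N ≈ 6420 kN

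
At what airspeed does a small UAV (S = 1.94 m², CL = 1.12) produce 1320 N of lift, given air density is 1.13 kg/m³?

L = ½ρv²S·CL ⇒ v = √(2L/(ρ·S·CL))
v = √(2 × 1320 / (1.13 × 1.94 × 1.12)) = √1075 = 32.8 m/s

v = 32.8 m/s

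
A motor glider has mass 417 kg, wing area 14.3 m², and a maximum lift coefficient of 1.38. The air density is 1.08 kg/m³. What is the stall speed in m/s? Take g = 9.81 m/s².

V_stall = 19.6 m/s

At stall, lift equals weight: L = W = m·g = 417 × 9.81 = 4091 N.
V_stall = √(2W/(ρ·S·CL,max)) = √(2 × 4091 / (1.08 × 14.3 × 1.38))
V_stall = √383.9 = 19.6 m/s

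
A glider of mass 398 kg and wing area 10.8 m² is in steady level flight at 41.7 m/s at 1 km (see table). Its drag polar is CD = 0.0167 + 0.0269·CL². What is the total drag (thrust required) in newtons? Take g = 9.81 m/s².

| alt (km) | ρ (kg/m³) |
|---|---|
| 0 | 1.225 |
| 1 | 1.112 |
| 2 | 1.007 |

At 1 km, from the table: ρ = 1.112 kg/m³.
Level flight ⇒ L = W = m·g = 398 × 9.81 = 3904.4 N.
q = ½ρv² = ½ × 1.112 × 41.7² = 966.8 Pa.
CL = W/(q·S) = 3904.4 / (966.8 × 10.8) = 0.3739.
CD = 0.0167 + 0.0269 × 0.3739² = 0.02046.
D = q·S·CD = 966.8 × 10.8 × 0.02046 = 213.6 N

D = 214 N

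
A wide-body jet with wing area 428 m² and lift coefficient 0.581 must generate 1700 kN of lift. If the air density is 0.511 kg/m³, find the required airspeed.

L = ½ρv²S·CL ⇒ v = √(2L/(ρ·S·CL))
v = √(2 × 1.7×10^6 / (0.511 × 428 × 0.581)) = √26760 = 164 m/s

v = 164 m/s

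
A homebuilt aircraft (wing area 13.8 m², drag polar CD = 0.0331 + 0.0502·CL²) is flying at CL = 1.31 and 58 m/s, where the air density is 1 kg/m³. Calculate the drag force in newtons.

CD = 0.0331 + 0.0502 × 1.31² = 0.1192
D = ½ρv²S·CD = ½ × 1 × 58² × 13.8 × 0.1192 = 2770 N

D = 2770 N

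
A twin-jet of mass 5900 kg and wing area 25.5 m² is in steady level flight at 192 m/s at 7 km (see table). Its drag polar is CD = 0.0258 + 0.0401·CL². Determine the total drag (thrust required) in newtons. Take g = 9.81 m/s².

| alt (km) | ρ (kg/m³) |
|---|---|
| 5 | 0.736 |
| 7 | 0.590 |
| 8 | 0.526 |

At 7 km, from the table: ρ = 0.590 kg/m³.
Weight W = mg = 5900 × 9.81 = 57879 N; in level flight L = W.
q = ½ρv² = ½ × 0.59 × 192² = 10870 Pa.
CL = W/(q·S) = 57879 / (10870 × 25.5) = 0.2087.
CD = 0.0258 + 0.0401 × 0.2087² = 0.02755.
D = q·S·CD = 10870 × 25.5 × 0.02755 = 7639 N

D = 7640 N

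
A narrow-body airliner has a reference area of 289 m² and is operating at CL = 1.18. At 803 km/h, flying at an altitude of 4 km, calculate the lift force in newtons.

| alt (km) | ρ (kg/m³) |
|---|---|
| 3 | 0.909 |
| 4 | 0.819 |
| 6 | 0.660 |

At 4 km, from the table: ρ = 0.819 kg/m³.
Convert speed: v = 803 km/h ÷ 3.6 = 223.1 m/s.
L = ½ρv²S·CL = ½ × 0.819 × 223.1² × 289 × 1.18 = 6.95×10^6 N ≈ 6950 kN

L = 6.95×10^6 N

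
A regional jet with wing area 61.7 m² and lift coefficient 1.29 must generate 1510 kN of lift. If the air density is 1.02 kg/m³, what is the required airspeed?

L = ½ρv²S·CL ⇒ v = √(2L/(ρ·S·CL))
v = √(2 × 1.51×10^6 / (1.02 × 61.7 × 1.29)) = √37200 = 193 m/s

v = 193 m/s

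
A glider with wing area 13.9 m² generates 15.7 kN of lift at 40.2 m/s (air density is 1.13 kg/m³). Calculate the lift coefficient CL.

CL = 1.24

From L = ½ρv²S·CL, rearranging gives CL = 2L/(ρv²S).
CL = 2 × 15700 / (1.13 × 40.2² × 13.9) = 1.24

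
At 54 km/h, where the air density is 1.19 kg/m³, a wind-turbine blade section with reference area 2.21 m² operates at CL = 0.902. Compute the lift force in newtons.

Convert speed: v = 54 km/h ÷ 3.6 = 15 m/s.
Dynamic pressure q = ½ρv² = ½ × 1.19 × 15² = 133.9 Pa.
L = q·S·CL = 133.9 × 2.21 × 0.902 = 267 N

L = 267 N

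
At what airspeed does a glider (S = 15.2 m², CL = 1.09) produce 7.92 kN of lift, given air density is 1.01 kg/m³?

v = 30.8 m/s

L = ½ρv²S·CL ⇒ v = √(2L/(ρ·S·CL))
v = √(2 × 7920 / (1.01 × 15.2 × 1.09)) = √946.6 = 30.8 m/s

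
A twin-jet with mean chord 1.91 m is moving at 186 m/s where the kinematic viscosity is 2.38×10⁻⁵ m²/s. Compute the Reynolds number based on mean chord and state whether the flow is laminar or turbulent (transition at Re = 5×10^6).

Re = 1.49×10^7 (turbulent)

Re = v·c/ν = 186 × 1.91 / (2.38×10⁻⁵) = 1.49×10^7
Since 1.49×10^7 > 5×10^6, the flow is turbulent.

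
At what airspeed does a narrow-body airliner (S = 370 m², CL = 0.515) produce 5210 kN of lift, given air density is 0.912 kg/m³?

L = ½ρv²S·CL ⇒ v = √(2L/(ρ·S·CL))
v = √(2 × 5.21×10^6 / (0.912 × 370 × 0.515)) = √59960 = 245 m/s

v = 245 m/s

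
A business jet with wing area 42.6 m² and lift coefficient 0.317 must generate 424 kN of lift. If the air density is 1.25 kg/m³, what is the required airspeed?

L = ½ρv²S·CL ⇒ v = √(2L/(ρ·S·CL))
v = √(2 × 4.24×10^5 / (1.25 × 42.6 × 0.317)) = √50240 = 224 m/s

v = 224 m/s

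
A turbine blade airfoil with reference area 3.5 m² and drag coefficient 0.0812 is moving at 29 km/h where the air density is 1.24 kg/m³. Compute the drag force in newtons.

D = 11.4 N

Convert speed: v = 29 km/h ÷ 3.6 = 8.056 m/s.
Dynamic pressure q = ½ρv² = ½ × 1.24 × 8.056² = 40.23 Pa.
D = q·S·CD = 40.23 × 3.5 × 0.0812 = 11.4 N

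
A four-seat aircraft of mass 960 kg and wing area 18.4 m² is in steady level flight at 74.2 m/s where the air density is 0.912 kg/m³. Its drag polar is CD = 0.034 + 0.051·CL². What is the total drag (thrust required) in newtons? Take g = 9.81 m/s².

D = 1670 N

Weight W = mg = 960 × 9.81 = 9417.6 N; in level flight L = W.
Dynamic pressure q = 0.5 × 0.912 × 74.2² = 2511 Pa.
CL = 2W/(ρv²S) = 2×9417.6/(0.912×74.2²×18.4) = 0.2039.
CD = 0.034 + 0.051 × 0.2039² = 0.03612.
D = q·S·CD = 2511 × 18.4 × 0.03612 = 1669 N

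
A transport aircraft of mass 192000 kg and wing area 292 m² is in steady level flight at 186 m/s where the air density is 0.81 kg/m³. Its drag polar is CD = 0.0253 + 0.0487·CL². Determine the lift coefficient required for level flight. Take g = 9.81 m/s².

CL = 0.46

Weight W = mg = 192000 × 9.81 = 1.8835×10^6 N; in level flight L = W.
Dynamic pressure q = 0.5 × 0.81 × 186² = 14010 Pa.
CL = W/(q·S) = 1.8835×10^6 / (14010 × 292) = 0.4604.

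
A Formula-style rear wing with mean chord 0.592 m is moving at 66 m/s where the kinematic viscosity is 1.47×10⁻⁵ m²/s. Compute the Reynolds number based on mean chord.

Re = v·c/ν = 66 × 0.592 / (1.47×10⁻⁵) = 2.66×10^6

Re = 2.66×10^6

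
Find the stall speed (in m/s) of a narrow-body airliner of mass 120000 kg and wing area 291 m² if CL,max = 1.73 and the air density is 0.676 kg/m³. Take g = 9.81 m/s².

At stall, lift equals weight: L = W = m·g = 120000 × 9.81 = 1.177×10^6 N.
From L = ½ρV²S·CL,max = W: V_stall = √(2W/(ρSCL,max)) = √(2·1.177×10^6/(0.676·291·1.73))
V_stall = √6918 = 83.2 m/s

V_stall = 83.2 m/s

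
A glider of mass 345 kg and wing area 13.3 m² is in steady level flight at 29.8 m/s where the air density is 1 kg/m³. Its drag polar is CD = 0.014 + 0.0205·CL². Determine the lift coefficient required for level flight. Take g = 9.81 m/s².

CL = 0.573

Weight W = mg = 345 × 9.81 = 3384.5 N; in level flight L = W.
q = ½ρv² = ½ × 1 × 29.8² = 444 Pa.
Required CL = L/(qS) = 3384.5/(444·13.3) = 0.5731.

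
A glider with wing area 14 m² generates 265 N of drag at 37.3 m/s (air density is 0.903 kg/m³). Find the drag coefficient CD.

CD = 0.0301

From D = ½ρv²S·CD, rearranging gives CD = 2D/(ρv²S).
CD = 2 × 265 / (0.903 × 37.3² × 14) = 0.0301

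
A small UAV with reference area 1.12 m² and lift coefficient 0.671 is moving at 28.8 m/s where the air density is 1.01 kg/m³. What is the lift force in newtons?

L = 315 N

L = ½ρv²S·CL = ½ × 1.01 × 28.8² × 1.12 × 0.671 = 315 N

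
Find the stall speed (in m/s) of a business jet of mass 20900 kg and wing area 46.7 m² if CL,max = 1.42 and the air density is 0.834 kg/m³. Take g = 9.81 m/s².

V_stall = 86.1 m/s

Weight W = mg = 20900 × 9.81 = 2.05×10^5 N.
From L = ½ρV²S·CL,max = W: V_stall = √(2W/(ρSCL,max)) = √(2·2.05×10^5/(0.834·46.7·1.42))
V_stall = √7414 = 86.1 m/s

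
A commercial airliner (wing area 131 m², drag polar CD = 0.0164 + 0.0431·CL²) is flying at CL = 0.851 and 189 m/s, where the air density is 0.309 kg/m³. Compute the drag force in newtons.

CD = 0.0164 + 0.0431 × 0.851² = 0.04761
D = ½ρv²S·CD = ½ × 0.309 × 189² × 131 × 0.04761 = 34400 N

D = 34400 N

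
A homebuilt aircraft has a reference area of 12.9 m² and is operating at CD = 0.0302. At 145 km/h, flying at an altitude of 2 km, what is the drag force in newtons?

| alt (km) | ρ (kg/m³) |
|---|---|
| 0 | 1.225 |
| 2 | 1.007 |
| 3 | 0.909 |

D = 318 N

At 2 km, from the table: ρ = 1.007 kg/m³.
Convert speed: v = 145 km/h ÷ 3.6 = 40.28 m/s.
Dynamic pressure q = ½ρv² = ½ × 1.007 × 40.28² = 816.8 Pa.
D = q·S·CD = 816.8 × 12.9 × 0.0302 = 318 N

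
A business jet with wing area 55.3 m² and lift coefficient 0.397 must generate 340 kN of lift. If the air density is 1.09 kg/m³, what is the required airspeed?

v = 169 m/s

L = ½ρv²S·CL ⇒ v = √(2L/(ρ·S·CL))
v = √(2 × 3.4×10^5 / (1.09 × 55.3 × 0.397)) = √28420 = 169 m/s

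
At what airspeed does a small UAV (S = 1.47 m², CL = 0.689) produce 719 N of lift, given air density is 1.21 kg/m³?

v = 34.3 m/s

L = ½ρv²S·CL ⇒ v = √(2L/(ρ·S·CL))
v = √(2 × 719 / (1.21 × 1.47 × 0.689)) = √1173 = 34.3 m/s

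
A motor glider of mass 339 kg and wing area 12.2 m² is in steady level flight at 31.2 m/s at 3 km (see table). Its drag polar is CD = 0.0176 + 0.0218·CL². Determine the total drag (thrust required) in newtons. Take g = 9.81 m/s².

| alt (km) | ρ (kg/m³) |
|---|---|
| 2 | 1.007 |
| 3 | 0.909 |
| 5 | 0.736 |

At 3 km, from the table: ρ = 0.909 kg/m³.
Level flight ⇒ L = W = m·g = 339 × 9.81 = 3325.6 N.
q = ½ρv² = ½ × 0.909 × 31.2² = 442.4 Pa.
Required CL = L/(qS) = 3325.6/(442.4·12.2) = 0.6161.
CD = 0.0176 + 0.0218 × 0.6161² = 0.02588.
D = q·S·CD = 442.4 × 12.2 × 0.02588 = 139.7 N

D = 140 N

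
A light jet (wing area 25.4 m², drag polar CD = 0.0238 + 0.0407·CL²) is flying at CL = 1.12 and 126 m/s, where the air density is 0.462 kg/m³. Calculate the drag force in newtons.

D = 6970 N

CD = 0.0238 + 0.0407 × 1.12² = 0.07485
D = ½ρv²S·CD = ½ × 0.462 × 126² × 25.4 × 0.07485 = 6970 N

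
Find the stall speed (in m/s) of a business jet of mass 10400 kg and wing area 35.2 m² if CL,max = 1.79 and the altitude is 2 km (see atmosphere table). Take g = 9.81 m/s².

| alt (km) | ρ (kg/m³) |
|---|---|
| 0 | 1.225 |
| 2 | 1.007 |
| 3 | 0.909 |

At 2 km, from the table: ρ = 1.007 kg/m³.
Weight W = mg = 10400 × 9.81 = 1.02×10^5 N.
V_stall = √(2W/(ρ·S·CL,max)) = √(2 × 1.02×10^5 / (1.007 × 35.2 × 1.79))
V_stall = √3216 = 56.7 m/s

V_stall = 56.7 m/s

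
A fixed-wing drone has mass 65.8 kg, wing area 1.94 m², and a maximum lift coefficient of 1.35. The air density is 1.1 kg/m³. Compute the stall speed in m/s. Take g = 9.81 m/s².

V_stall = 21.2 m/s

Weight W = mg = 65.8 × 9.81 = 645.5 N.
V_stall = √(2W/(ρ·S·CL,max)) = √(2 × 645.5 / (1.1 × 1.94 × 1.35))
V_stall = √448.1 = 21.2 m/s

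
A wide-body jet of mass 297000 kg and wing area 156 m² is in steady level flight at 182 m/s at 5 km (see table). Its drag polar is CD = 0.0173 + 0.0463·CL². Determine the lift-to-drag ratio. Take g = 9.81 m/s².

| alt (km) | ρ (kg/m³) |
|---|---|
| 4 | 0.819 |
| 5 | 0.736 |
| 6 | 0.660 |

L/D = 12.2

At 5 km, from the table: ρ = 0.736 kg/m³.
Level flight ⇒ L = W = m·g = 297000 × 9.81 = 2.9136×10^6 N.
Dynamic pressure q = 0.5 × 0.736 × 182² = 12190 Pa.
CL = 2W/(ρv²S) = 2×2.9136×10^6/(0.736×182²×156) = 1.532.
CD = 0.0173 + 0.0463 × 1.532² = 0.126.
L/D = CL/CD = 1.532 / 0.126 = 12.2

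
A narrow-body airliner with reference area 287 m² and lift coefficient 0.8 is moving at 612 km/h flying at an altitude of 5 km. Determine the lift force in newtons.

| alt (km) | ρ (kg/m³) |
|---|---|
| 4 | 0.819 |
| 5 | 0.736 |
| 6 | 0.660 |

L = 2.44×10^6 N

At 5 km, from the table: ρ = 0.736 kg/m³.
Convert speed: v = 612 km/h ÷ 3.6 = 170 m/s.
L = ½ρv²S·CL = ½ × 0.736 × 170² × 287 × 0.8 = 2.44×10^6 N ≈ 2440 kN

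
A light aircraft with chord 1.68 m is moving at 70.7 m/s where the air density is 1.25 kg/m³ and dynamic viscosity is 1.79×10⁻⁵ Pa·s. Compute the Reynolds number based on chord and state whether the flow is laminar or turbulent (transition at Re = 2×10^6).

Re = 8.29×10^6 (turbulent)

Re = ρ·v·c/μ = 1.25 × 70.7 × 1.68 / (1.79×10⁻⁵) = 8.29×10^6
Since 8.29×10^6 > 2×10^6, the flow is turbulent.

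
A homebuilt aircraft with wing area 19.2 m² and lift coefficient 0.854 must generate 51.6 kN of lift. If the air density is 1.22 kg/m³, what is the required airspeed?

v = 71.8 m/s

L = ½ρv²S·CL ⇒ v = √(2L/(ρ·S·CL))
v = √(2 × 51600 / (1.22 × 19.2 × 0.854)) = √5159 = 71.8 m/s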